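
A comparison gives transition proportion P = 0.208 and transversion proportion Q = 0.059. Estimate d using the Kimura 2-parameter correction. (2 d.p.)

Under the Kimura two-parameter model, d = −½ ln(1 − 2P − Q) − ¼ ln(1 − 2Q).
1 − 2P − Q = 0.525, giving −½ ln(0.525) = 0.322179.
1 − 2Q = 0.882, giving −¼ ln(0.882) = 0.031391.
d = 0.322179 + 0.031391 = 0.353570.

0.35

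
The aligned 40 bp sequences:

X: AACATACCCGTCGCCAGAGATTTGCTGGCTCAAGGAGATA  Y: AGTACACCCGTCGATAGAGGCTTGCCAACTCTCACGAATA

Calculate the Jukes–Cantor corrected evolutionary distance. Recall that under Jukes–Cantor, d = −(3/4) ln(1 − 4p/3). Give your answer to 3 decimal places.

0.572

The sequences differ at 16 of 40 sites, so p = 16/40 = 0.4.
d = −(3/4) ln(1 − 4p/3) = −0.75 ln(1 − 0.533333) = −0.75 ln(0.466667)
  = −0.75 × (-0.762139) = 0.571604 substitutions/site.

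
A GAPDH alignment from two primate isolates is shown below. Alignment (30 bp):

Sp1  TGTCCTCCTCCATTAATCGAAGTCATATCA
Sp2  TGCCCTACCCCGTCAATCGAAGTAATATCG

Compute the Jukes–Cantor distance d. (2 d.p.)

0.28

The sequences differ at 7 of 30 sites (3, 7, 9, 12, 14, 24, 30), so p = 7/30 ≈ 0.233333.
d = −(3/4) ln(1 − 4p/3) = −0.75 ln(1 − 0.311111) = −0.75 ln(0.688889)
  = −0.75 × (-0.372675) = 0.279506 substitutions/site.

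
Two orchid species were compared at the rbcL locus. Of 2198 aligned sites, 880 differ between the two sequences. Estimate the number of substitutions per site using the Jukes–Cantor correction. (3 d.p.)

p = 880/2198 ≈ 0.400364.
d = −(3/4) ln(1 − 4p/3) = −0.75 ln(1 − 0.533819) = −0.75 ln(0.466181)
  = −0.75 × (-0.763181) = 0.572386 substitutions/site.

0.572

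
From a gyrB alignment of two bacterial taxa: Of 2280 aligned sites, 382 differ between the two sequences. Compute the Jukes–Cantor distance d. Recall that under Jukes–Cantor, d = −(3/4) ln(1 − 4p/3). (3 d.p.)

0.190

p = 382/2280 ≈ 0.167544.
d = −(3/4) ln(1 − 4p/3) = −0.75 ln(1 − 0.223392) = −0.75 ln(0.776608)
  = −0.75 × (-0.252820) = 0.189615 substitutions/site.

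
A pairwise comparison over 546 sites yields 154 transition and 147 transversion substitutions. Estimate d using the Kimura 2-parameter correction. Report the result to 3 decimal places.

1.089

P = 154/546 ≈ 0.282051 and Q = 147/546 ≈ 0.269231.
Under the Kimura two-parameter model, d = −½ ln(1 − 2P − Q) − ¼ ln(1 − 2Q).
1 − 2P − Q = 0.166667, giving −½ ln(0.166667) = 0.895879.
1 − 2Q = 0.461538, giving −¼ ln(0.461538) = 0.193298.
d = 0.895879 + 0.193298 = 1.089177.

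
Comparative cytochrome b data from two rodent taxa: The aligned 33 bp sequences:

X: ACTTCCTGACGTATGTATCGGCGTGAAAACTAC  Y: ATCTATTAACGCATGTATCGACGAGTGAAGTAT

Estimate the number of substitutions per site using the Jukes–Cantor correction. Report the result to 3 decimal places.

The sequences differ at 12 of 33 sites, so p = 12/33 ≈ 0.363636.
d = −(3/4) ln(1 − 4p/3) = −0.75 ln(1 − 0.484848) = −0.75 ln(0.515152)
  = −0.75 × (-0.663293) = 0.497470 substitutions/site.

0.497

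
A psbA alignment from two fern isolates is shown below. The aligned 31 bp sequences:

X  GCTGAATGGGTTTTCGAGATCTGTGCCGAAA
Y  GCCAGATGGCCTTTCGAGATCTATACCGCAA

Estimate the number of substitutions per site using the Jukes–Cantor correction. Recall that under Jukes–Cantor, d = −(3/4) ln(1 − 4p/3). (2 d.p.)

The sequences differ at 8 of 31 sites (3, 4, 5, 10, 11, 23, 25, 29), so p = 8/31 ≈ 0.258065.
d = −(3/4) ln(1 − 4p/3) = −0.75 ln(1 − 0.344087) = −0.75 ln(0.655913)
  = −0.75 × (-0.421727) = 0.316295 substitutions/site.

0.32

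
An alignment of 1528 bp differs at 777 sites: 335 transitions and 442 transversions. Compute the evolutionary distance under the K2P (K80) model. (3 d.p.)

P = 335/1528 ≈ 0.219241 and Q = 442/1528 ≈ 0.289267.
Under the Kimura two-parameter model, d = −½ ln(1 − 2P − Q) − ¼ ln(1 − 2Q).
1 − 2P − Q = 0.272251, giving −½ ln(0.272251) = 0.650515.
1 − 2Q = 0.421466, giving −¼ ln(0.421466) = 0.216004.
d = 0.650515 + 0.216004 = 0.866519.

0.867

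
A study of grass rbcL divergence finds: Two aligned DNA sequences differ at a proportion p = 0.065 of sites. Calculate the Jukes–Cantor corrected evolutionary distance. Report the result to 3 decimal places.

d = −(3/4) ln(1 − 4p/3) = −0.75 ln(1 − 0.086667) = −0.75 ln(0.913333)
  = −0.75 × (-0.090655) = 0.067991 substitutions/site.

0.068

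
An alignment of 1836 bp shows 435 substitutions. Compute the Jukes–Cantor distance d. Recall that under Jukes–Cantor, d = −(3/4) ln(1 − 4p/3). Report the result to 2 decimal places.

0.28

p = 435/1836 ≈ 0.236928.
d = −(3/4) ln(1 − 4p/3) = −0.75 ln(1 − 0.315904) = −0.75 ln(0.684096)
  = −0.75 × (-0.379657) = 0.284743 substitutions/site.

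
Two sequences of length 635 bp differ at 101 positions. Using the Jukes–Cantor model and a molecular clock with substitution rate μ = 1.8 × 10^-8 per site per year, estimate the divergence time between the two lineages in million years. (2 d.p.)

p = 101/635 ≈ 0.159055.
d = −(3/4) ln(1 − 4p/3) = −0.75 ln(1 − 0.212073) = −0.75 ln(0.787927)
  = −0.75 × (-0.238350) = 0.178763 substitutions/site.
Under a molecular clock d = 2μt, so t = d/(2μ) = 0.178763 / (2 × 1.8 × 10^-8) = 4.97 million years.

4.97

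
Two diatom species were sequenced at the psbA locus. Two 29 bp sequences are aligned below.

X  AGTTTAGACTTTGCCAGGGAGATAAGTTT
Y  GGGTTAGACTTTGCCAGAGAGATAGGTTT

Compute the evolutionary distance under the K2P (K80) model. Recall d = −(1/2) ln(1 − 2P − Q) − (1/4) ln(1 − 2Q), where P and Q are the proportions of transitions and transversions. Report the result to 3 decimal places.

0.156

Of 29 sites, 3 differences are transitions and 1 are transversions, so P = 3/29 ≈ 0.103448 and Q = 1/29 ≈ 0.034483.
Under the Kimura two-parameter model, d = −½ ln(1 − 2P − Q) − ¼ ln(1 − 2Q).
1 − 2P − Q = 0.758621, giving −½ ln(0.758621) = 0.138126.
1 − 2Q = 0.931034, giving −¼ ln(0.931034) = 0.017865.
d = 0.138126 + 0.017865 = 0.155991.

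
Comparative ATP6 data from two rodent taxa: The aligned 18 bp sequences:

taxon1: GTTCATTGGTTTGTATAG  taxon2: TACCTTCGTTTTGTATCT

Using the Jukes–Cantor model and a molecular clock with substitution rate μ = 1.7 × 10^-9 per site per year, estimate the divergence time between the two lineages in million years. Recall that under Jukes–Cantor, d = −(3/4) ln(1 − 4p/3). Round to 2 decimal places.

The sequences differ at 8 of 18 sites (1, 2, 3, 5, 7, 9, 17, 18), so p = 8/18 ≈ 0.444444.
d = −(3/4) ln(1 − 4p/3) = −0.75 ln(1 − 0.592592) = −0.75 ln(0.407408)
  = −0.75 × (-0.897940) = 0.673455 substitutions/site.
Under a molecular clock d = 2μt, so t = d/(2μ) = 0.673455 / (2 × 1.7 × 10^-9) = 198.08 million years.

198.08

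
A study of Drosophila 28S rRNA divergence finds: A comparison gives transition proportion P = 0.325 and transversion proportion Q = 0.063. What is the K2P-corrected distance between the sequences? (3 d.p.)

Under the Kimura two-parameter model, d = −½ ln(1 − 2P − Q) − ¼ ln(1 − 2Q).
1 − 2P − Q = 0.287, giving −½ ln(0.287) = 0.624137.
1 − 2Q = 0.874, giving −¼ ln(0.874) = 0.033669.
d = 0.624137 + 0.033669 = 0.657806.

0.658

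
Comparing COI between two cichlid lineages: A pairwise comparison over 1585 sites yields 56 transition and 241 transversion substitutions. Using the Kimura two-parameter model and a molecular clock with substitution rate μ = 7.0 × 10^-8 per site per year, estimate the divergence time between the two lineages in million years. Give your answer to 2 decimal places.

1.55

P = 56/1585 ≈ 0.035331 and Q = 241/1585 ≈ 0.15205.
Under the Kimura two-parameter model, d = −½ ln(1 − 2P − Q) − ¼ ln(1 − 2Q).
1 − 2P − Q = 0.777288, giving −½ ln(0.777288) = 0.125972.
1 − 2Q = 0.6959, giving −¼ ln(0.6959) = 0.090637.
d = 0.125972 + 0.090637 = 0.216609.
Under a molecular clock d = 2μt, so t = d/(2μ) = 0.216609 / (2 × 7.0 × 10^-8) = 1.55 million years.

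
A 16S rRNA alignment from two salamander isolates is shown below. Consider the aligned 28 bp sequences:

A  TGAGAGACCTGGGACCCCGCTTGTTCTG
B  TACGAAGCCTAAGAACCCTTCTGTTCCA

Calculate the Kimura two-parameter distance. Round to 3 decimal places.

0.753

Of 28 sites, 9 differences are transitions and 3 are transversions, so P = 9/28 ≈ 0.321429 and Q = 3/28 ≈ 0.107143.
Under the Kimura two-parameter model, d = −½ ln(1 − 2P − Q) − ¼ ln(1 − 2Q).
1 − 2P − Q = 0.249999, giving −½ ln(0.249999) = 0.693149.
1 − 2Q = 0.785714, giving −¼ ln(0.785714) = 0.060291.
d = 0.693149 + 0.060291 = 0.753440.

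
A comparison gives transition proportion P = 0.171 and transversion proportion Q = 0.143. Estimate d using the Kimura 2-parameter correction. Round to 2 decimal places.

0.42

Under the Kimura two-parameter model, d = −½ ln(1 − 2P − Q) − ¼ ln(1 − 2Q).
1 − 2P − Q = 0.515, giving −½ ln(0.515) = 0.331794.
1 − 2Q = 0.714, giving −¼ ln(0.714) = 0.084218.
d = 0.331794 + 0.084218 = 0.416012.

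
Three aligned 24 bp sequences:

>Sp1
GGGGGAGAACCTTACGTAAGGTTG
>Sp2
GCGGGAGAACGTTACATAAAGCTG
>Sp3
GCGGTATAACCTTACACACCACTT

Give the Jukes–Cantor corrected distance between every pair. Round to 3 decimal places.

Sp1–Sp2: 5/24 sites differ → p ≈ 0.208333, d = −0.75 ln(1 − 0.277777) = 0.244066 ≈ 0.244.
Sp1–Sp3: 10/24 sites differ → p ≈ 0.416667, d = −0.75 ln(1 − 0.555556) = 0.608198 ≈ 0.608.
Sp2–Sp3: 8/24 sites differ → p ≈ 0.333333, d = −0.75 ln(1 − 0.444444) = 0.440839 ≈ 0.441.

d(Sp1,Sp2) = 0.244, d(Sp1,Sp3) = 0.608, d(Sp2,Sp3) = 0.441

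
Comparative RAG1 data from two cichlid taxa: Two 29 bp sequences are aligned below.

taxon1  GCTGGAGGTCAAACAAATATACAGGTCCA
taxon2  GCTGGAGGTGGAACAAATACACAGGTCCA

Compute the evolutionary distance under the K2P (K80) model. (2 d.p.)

Of 29 sites, 2 differences are transitions and 1 are transversions, so P = 2/29 ≈ 0.068966 and Q = 1/29 ≈ 0.034483.
Under the Kimura two-parameter model, d = −½ ln(1 − 2P − Q) − ¼ ln(1 − 2Q).
1 − 2P − Q = 0.827585, giving −½ ln(0.827585) = 0.094622.
1 − 2Q = 0.931034, giving −¼ ln(0.931034) = 0.017865.
d = 0.094622 + 0.017865 = 0.112487.

0.11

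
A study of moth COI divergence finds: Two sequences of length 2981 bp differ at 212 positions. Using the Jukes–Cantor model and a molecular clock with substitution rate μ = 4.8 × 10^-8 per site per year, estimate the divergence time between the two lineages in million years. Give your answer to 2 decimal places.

p = 212/2981 ≈ 0.071117.
d = −(3/4) ln(1 − 4p/3) = −0.75 ln(1 − 0.094823) = −0.75 ln(0.905177)
  = −0.75 × (-0.099625) = 0.074719 substitutions/site.
Under a molecular clock d = 2μt, so t = d/(2μ) = 0.074719 / (2 × 4.8 × 10^-8) = 0.78 million years.

0.78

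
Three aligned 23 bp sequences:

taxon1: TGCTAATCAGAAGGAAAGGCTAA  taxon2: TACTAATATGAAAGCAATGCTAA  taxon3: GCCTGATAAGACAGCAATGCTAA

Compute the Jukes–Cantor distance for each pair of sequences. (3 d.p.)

taxon1–taxon2: 6/23 sites differ → p ≈ 0.26087, d = −0.75 ln(1 − 0.347827) = 0.320584 ≈ 0.321.
taxon1–taxon3: 8/23 sites differ → p ≈ 0.347826, d = −0.75 ln(1 − 0.463768) = 0.467391 ≈ 0.467.
taxon2–taxon3: 5/23 sites differ → p ≈ 0.217391, d = −0.75 ln(1 − 0.289855) = 0.256715 ≈ 0.257.

d(taxon1,taxon2) = 0.321, d(taxon1,taxon3) = 0.467, d(taxon2,taxon3) = 0.257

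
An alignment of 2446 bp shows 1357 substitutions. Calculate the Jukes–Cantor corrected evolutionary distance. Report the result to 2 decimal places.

p = 1357/2446 ≈ 0.554783.
d = −(3/4) ln(1 − 4p/3) = −0.75 ln(1 − 0.739711) = −0.75 ln(0.260289)
  = −0.75 × (-1.345963) = 1.009472 substitutions/site.

1.01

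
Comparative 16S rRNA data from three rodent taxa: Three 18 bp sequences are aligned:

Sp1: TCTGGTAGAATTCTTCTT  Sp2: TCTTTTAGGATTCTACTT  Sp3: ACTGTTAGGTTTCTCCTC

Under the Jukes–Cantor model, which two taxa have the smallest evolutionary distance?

Sp1 and Sp2

Sp1–Sp2: 4/18 differ, p = 0.222, d = 0.264.
Sp1–Sp3: 6/18 differ, p = 0.333, d = 0.441.
Sp2–Sp3: 5/18 differ, p = 0.278, d = 0.347.
The smallest distance is between Sp1 and Sp2.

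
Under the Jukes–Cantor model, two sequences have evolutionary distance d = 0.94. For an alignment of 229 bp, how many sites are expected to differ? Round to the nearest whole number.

123

Invert JC69: p = (3/4)(1 − e^(−4d/3)) = 0.75 × (1 − e^(-1.253333)) = 0.75 × (1 − 0.285551) = 0.535837.
Expected differing sites = pL ≈ 0.535837 × 229 = 122.706673 ≈ 123.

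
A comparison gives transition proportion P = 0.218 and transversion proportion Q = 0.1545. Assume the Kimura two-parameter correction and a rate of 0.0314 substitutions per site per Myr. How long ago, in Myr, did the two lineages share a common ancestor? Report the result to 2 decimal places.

Under the Kimura two-parameter model, d = −½ ln(1 − 2P − Q) − ¼ ln(1 − 2Q).
1 − 2P − Q = 0.4095, giving −½ ln(0.4095) = 0.446409.
1 − 2Q = 0.691, giving −¼ ln(0.691) = 0.092404.
d = 0.446409 + 0.092404 = 0.538813.
Under a molecular clock d = 2μt, so t = d/(2μ) = 0.538813 / (2 × 0.0314) = 8.58 Myr.

8.58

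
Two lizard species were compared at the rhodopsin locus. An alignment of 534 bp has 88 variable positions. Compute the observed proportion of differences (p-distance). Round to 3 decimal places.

p = 88/534 = 0.164794… ≈ 0.165 (to 3 d.p.).

0.165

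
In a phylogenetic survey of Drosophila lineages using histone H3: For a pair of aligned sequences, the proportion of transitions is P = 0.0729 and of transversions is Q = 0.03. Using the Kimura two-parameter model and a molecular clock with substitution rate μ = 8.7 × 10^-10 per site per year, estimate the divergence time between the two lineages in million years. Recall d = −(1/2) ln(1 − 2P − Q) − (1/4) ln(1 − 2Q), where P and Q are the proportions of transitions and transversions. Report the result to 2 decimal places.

64.45

Under the Kimura two-parameter model, d = −½ ln(1 − 2P − Q) − ¼ ln(1 − 2Q).
1 − 2P − Q = 0.8242, giving −½ ln(0.8242) = 0.096671.
1 − 2Q = 0.94, giving −¼ ln(0.94) = 0.015469.
d = 0.096671 + 0.015469 = 0.112140.
Under a molecular clock d = 2μt, so t = d/(2μ) = 0.112140 / (2 × 8.7 × 10^-10) = 64.45 million years.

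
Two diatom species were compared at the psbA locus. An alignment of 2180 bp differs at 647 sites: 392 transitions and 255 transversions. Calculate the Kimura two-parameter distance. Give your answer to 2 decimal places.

P = 392/2180 ≈ 0.179817 and Q = 255/2180 ≈ 0.116972.
Under the Kimura two-parameter model, d = −½ ln(1 − 2P − Q) − ¼ ln(1 − 2Q).
1 − 2P − Q = 0.523394, giving −½ ln(0.523394) = 0.323710.
1 − 2Q = 0.766056, giving −¼ ln(0.766056) = 0.066625.
d = 0.323710 + 0.066625 = 0.390335.

0.39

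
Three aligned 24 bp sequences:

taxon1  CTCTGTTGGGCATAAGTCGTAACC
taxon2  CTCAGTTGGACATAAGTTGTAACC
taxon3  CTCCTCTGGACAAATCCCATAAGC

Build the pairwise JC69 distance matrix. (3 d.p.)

d(taxon1,taxon2) = 0.137, d(taxon1,taxon3) = 0.608, d(taxon2,taxon3) = 0.608

taxon1–taxon2: 3/24 sites differ → p = 0.125, d = −0.75 ln(1 − 0.166667) = 0.136741 ≈ 0.137.
taxon1–taxon3: 10/24 sites differ → p ≈ 0.416667, d = −0.75 ln(1 − 0.555556) = 0.608198 ≈ 0.608.
taxon2–taxon3: 10/24 sites differ → p ≈ 0.416667, d = −0.75 ln(1 − 0.555556) = 0.608198 ≈ 0.608.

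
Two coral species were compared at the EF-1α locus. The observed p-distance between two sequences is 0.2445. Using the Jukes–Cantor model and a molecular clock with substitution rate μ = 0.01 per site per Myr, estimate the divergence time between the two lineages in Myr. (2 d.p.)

d = −(3/4) ln(1 − 4p/3) = −0.75 ln(1 − 0.326) = −0.75 ln(0.674)
  = −0.75 × (-0.394525) = 0.295894 substitutions/site.
Under a molecular clock d = 2μt, so t = d/(2μ) = 0.295894 / (2 × 0.01) = 14.79 Myr.

14.79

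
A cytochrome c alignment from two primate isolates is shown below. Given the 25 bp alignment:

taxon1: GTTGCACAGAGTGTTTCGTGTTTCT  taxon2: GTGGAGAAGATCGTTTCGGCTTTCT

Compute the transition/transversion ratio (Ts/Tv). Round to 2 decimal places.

0.33

Transitions are A↔G and C↔T; transversions are all other mismatches.
Transitions: 2. Transversions: 6.
R = 2/6 = 0.333333… ≈ 0.33 (to 2 d.p.).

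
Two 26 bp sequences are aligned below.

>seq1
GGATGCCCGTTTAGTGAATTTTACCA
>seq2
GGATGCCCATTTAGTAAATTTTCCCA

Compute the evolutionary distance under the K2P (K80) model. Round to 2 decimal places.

Of 26 sites, 2 differences are transitions and 1 are transversions, so P = 2/26 ≈ 0.076923 and Q = 1/26 ≈ 0.038462.
Under the Kimura two-parameter model, d = −½ ln(1 − 2P − Q) − ¼ ln(1 − 2Q).
1 − 2P − Q = 0.807692, giving −½ ln(0.807692) = 0.106787.
1 − 2Q = 0.923076, giving −¼ ln(0.923076) = 0.020011.
d = 0.106787 + 0.020011 = 0.126798.

0.13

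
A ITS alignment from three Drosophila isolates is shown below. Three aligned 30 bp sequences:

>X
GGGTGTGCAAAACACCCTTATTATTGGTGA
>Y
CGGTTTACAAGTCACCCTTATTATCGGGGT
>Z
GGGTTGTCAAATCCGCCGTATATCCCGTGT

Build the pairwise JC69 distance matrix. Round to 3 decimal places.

X–Y: 8/30 sites differ → p ≈ 0.266667, d = −0.75 ln(1 − 0.355556) = 0.329526 ≈ 0.330.
X–Z: 13/30 sites differ → p ≈ 0.433333, d = −0.75 ln(1 − 0.577777) = 0.646666 ≈ 0.647.
Y–Z: 12/30 sites differ → p = 0.4, d = −0.75 ln(1 − 0.533333) = 0.571605 ≈ 0.572.

d(X,Y) = 0.330, d(X,Z) = 0.647, d(Y,Z) = 0.572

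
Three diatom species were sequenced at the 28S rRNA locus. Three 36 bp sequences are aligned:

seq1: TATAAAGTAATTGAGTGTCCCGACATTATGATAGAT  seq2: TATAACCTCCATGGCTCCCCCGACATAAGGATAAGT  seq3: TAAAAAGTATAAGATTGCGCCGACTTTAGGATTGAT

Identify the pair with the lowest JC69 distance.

seq1 and seq3

seq1–seq2: 13/36 differ, p = 0.361, d = 0.493.
seq1–seq3: 10/36 differ, p = 0.278, d = 0.347.
seq2–seq3: 15/36 differ, p = 0.417, d = 0.608.
The smallest distance is between seq1 and seq3.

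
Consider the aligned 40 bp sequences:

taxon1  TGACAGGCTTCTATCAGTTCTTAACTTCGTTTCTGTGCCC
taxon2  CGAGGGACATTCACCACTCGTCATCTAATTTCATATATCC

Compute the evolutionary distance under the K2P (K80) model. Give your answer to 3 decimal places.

1.021

Of 40 sites, 12 differences are transitions and 9 are transversions, so P = 12/40 = 0.3 and Q = 9/40 = 0.225.
Under the Kimura two-parameter model, d = −½ ln(1 − 2P − Q) − ¼ ln(1 − 2Q).
1 − 2P − Q = 0.175, giving −½ ln(0.175) = 0.871485.
1 − 2Q = 0.55, giving −¼ ln(0.55) = 0.149459.
d = 0.871485 + 0.149459 = 1.020944.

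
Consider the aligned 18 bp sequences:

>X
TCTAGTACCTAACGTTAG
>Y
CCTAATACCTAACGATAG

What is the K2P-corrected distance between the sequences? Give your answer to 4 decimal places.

Of 18 sites, 2 differences are transitions and 1 are transversions, so P = 2/18 ≈ 0.111111 and Q = 1/18 ≈ 0.055556.
Under the Kimura two-parameter model, d = −½ ln(1 − 2P − Q) − ¼ ln(1 − 2Q).
1 − 2P − Q = 0.722222, giving −½ ln(0.722222) = 0.162711.
1 − 2Q = 0.888888, giving −¼ ln(0.888888) = 0.029446.
d = 0.162711 + 0.029446 = 0.192157.

0.1922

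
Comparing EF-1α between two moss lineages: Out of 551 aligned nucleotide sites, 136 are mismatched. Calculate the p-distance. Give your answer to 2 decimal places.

p = 136/551 = 0.246823… ≈ 0.25 (to 2 d.p.).

0.25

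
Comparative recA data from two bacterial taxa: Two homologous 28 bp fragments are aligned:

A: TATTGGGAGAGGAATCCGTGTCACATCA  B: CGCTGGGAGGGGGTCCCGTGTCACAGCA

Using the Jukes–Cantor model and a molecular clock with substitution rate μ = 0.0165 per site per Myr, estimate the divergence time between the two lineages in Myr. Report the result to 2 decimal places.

10.90

The sequences differ at 8 of 28 sites (1, 2, 3, 10, 13, 14, 15, 26), so p = 8/28 ≈ 0.285714.
d = −(3/4) ln(1 − 4p/3) = −0.75 ln(1 − 0.380952) = −0.75 ln(0.619048)
  = −0.75 × (-0.479572) = 0.359679 substitutions/site.
Under a molecular clock d = 2μt, so t = d/(2μ) = 0.359679 / (2 × 0.0165) = 10.90 Myr.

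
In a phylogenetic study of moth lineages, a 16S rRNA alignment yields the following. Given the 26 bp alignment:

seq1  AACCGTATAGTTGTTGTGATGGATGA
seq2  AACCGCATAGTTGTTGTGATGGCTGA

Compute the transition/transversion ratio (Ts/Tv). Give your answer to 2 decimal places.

Transitions are A↔G and C↔T; transversions are all other mismatches.
Transitions: 1. Transversions: 1.
R = 1/1 = 1.00.

1.00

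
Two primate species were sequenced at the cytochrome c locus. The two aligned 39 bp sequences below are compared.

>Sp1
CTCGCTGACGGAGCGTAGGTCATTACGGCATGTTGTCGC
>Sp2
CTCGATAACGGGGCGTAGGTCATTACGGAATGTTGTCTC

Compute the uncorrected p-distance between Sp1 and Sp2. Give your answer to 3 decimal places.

The sequences differ at 5 of 39 positions (sites 5, 7, 12, 29, 38).
p = 5/39 = 0.128205… ≈ 0.128 (to 3 d.p.).

0.128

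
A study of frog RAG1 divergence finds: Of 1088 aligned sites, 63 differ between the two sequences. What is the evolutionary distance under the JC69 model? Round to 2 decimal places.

0.06

p = 63/1088 ≈ 0.057904.
d = −(3/4) ln(1 − 4p/3) = −0.75 ln(1 − 0.077205) = −0.75 ln(0.922795)
  = −0.75 × (-0.080348) = 0.060261 substitutions/site.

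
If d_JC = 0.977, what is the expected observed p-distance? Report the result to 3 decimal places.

0.546

p = (3/4)(1 − e^(−4d/3)) = 0.75 × (1 − e^(-1.302667)) = 0.75 × (1 − 0.271806) = 0.546146.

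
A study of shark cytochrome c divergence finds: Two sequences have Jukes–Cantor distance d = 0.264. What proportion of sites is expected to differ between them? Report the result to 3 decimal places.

0.223

p = (3/4)(1 − e^(−4d/3)) = 0.75 × (1 − e^(-0.352)) = 0.75 × (1 − 0.703280) = 0.222540.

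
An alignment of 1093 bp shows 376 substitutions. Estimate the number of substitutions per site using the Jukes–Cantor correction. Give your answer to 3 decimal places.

p = 376/1093 ≈ 0.344007.
d = −(3/4) ln(1 − 4p/3) = −0.75 ln(1 − 0.458676) = −0.75 ln(0.541324)
  = −0.75 × (-0.613737) = 0.460303 substitutions/site.

0.460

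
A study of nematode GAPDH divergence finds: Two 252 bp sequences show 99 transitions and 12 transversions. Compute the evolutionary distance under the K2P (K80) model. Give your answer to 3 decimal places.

0.921

P = 99/252 ≈ 0.392857 and Q = 12/252 ≈ 0.047619.
Under the Kimura two-parameter model, d = −½ ln(1 − 2P − Q) − ¼ ln(1 − 2Q).
1 − 2P − Q = 0.166667, giving −½ ln(0.166667) = 0.895879.
1 − 2Q = 0.904762, giving −¼ ln(0.904762) = 0.025021.
d = 0.895879 + 0.025021 = 0.920900.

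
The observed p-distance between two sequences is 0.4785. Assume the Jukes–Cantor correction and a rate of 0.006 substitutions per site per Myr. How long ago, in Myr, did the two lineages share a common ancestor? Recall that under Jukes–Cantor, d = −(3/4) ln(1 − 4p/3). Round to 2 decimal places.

d = −(3/4) ln(1 − 4p/3) = −0.75 ln(1 − 0.638) = −0.75 ln(0.362)
  = −0.75 × (-1.016111) = 0.762083 substitutions/site.
Under a molecular clock d = 2μt, so t = d/(2μ) = 0.762083 / (2 × 0.006) = 63.51 Myr.

63.51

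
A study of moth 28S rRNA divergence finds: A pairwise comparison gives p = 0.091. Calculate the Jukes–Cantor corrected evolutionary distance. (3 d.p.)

d = −(3/4) ln(1 − 4p/3) = −0.75 ln(1 − 0.121333) = −0.75 ln(0.878667)
  = −0.75 × (-0.129349) = 0.097012 substitutions/site.

0.097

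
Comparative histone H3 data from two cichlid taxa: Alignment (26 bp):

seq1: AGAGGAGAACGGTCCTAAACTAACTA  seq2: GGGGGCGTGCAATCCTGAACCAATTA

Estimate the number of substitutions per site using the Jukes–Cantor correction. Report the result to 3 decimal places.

0.539

The sequences differ at 10 of 26 sites (1, 3, 6, 8, 9, 11, 12, 17, 21, 24), so p = 10/26 ≈ 0.384615.
d = −(3/4) ln(1 − 4p/3) = −0.75 ln(1 − 0.51282) = −0.75 ln(0.48718)
  = −0.75 × (-0.719122) = 0.539342 substitutions/site.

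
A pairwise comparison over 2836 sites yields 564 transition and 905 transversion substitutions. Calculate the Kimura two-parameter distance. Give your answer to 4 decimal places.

0.8851

P = 564/2836 ≈ 0.198872 and Q = 905/2836 ≈ 0.319111.
Under the Kimura two-parameter model, d = −½ ln(1 − 2P − Q) − ¼ ln(1 − 2Q).
1 − 2P − Q = 0.283145, giving −½ ln(0.283145) = 0.630898.
1 − 2Q = 0.361778, giving −¼ ln(0.361778) = 0.254181.
d = 0.630898 + 0.254181 = 0.885079.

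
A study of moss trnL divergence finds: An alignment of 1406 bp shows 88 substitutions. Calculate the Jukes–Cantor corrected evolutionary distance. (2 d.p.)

p = 88/1406 ≈ 0.062589.
d = −(3/4) ln(1 − 4p/3) = −0.75 ln(1 − 0.083452) = −0.75 ln(0.916548)
  = −0.75 × (-0.087141) = 0.065356 substitutions/site.

0.07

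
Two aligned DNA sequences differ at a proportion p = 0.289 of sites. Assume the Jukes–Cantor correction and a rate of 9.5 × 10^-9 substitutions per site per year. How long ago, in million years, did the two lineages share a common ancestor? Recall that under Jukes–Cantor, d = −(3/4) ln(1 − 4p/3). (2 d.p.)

19.21

d = −(3/4) ln(1 − 4p/3) = −0.75 ln(1 − 0.385333) = −0.75 ln(0.614667)
  = −0.75 × (-0.486675) = 0.365006 substitutions/site.
Under a molecular clock d = 2μt, so t = d/(2μ) = 0.365006 / (2 × 9.5 × 10^-9) = 19.21 million years.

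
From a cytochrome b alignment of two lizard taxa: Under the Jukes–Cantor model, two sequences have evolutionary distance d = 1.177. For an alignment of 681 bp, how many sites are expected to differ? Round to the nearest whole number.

404

Invert JC69: p = (3/4)(1 − e^(−4d/3)) = 0.75 × (1 − e^(-1.569333)) = 0.75 × (1 − 0.208184) = 0.593862.
Expected differing sites = pL ≈ 0.593862 × 681 = 404.420022 ≈ 404.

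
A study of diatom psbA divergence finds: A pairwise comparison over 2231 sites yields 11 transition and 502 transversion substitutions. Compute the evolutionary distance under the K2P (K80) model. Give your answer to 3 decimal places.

0.283

P = 11/2231 ≈ 0.004931 and Q = 502/2231 ≈ 0.225011.
Under the Kimura two-parameter model, d = −½ ln(1 − 2P − Q) − ¼ ln(1 − 2Q).
1 − 2P − Q = 0.765127, giving −½ ln(0.765127) = 0.133857.
1 − 2Q = 0.549978, giving −¼ ln(0.549978) = 0.149469.
d = 0.133857 + 0.149469 = 0.283326.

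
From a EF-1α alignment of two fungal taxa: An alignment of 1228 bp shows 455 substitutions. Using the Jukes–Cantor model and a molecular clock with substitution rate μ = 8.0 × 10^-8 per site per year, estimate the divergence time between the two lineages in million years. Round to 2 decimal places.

p = 455/1228 ≈ 0.370521.
d = −(3/4) ln(1 − 4p/3) = −0.75 ln(1 − 0.494028) = −0.75 ln(0.505972)
  = −0.75 × (-0.681274) = 0.510956 substitutions/site.
Under a molecular clock d = 2μt, so t = d/(2μ) = 0.510956 / (2 × 8.0 × 10^-8) = 3.19 million years.

3.19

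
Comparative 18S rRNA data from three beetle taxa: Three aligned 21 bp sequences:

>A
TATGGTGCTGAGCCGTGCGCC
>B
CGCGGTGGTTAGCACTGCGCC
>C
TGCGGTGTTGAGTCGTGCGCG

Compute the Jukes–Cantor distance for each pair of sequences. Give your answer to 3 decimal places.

A–B: 7/21 sites differ → p ≈ 0.333333, d = −0.75 ln(1 − 0.444444) = 0.440839 ≈ 0.441.
A–C: 5/21 sites differ → p ≈ 0.238095, d = −0.75 ln(1 − 0.31746) = 0.286451 ≈ 0.286.
B–C: 7/21 sites differ → p ≈ 0.333333, d = −0.75 ln(1 − 0.444444) = 0.440839 ≈ 0.441.

d(A,B) = 0.441, d(A,C) = 0.286, d(B,C) = 0.441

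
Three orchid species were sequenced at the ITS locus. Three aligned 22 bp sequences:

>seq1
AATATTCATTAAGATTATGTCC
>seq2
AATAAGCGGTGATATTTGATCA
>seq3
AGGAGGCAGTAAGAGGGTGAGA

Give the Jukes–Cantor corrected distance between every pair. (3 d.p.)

seq1–seq2: 10/22 sites differ → p ≈ 0.454545, d = −0.75 ln(1 − 0.60606) = 0.698667 ≈ 0.699.
seq1–seq3: 11/22 sites differ → p = 0.5, d = −0.75 ln(1 − 0.666667) = 0.823960 ≈ 0.824.
seq2–seq3: 13/22 sites differ → p ≈ 0.590909, d = −0.75 ln(1 − 0.787879) = 1.162949 ≈ 1.163.

d(seq1,seq2) = 0.699, d(seq1,seq3) = 0.824, d(seq2,seq3) = 1.163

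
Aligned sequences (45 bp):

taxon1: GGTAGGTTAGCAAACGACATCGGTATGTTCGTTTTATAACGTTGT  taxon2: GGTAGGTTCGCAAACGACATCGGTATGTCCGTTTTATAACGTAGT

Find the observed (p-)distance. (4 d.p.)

0.0667

The sequences differ at 3 of 45 positions (sites 9, 29, 43).
p = 3/45 = 0.066666… ≈ 0.0667 (to 4 d.p.).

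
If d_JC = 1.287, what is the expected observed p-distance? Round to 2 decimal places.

p = (3/4)(1 − e^(−4d/3)) = 0.75 × (1 − e^(-1.716)) = 0.75 × (1 − 0.179784) = 0.615162.

0.62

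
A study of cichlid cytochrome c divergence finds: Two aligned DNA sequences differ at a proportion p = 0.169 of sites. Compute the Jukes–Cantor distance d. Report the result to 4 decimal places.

d = −(3/4) ln(1 − 4p/3) = −0.75 ln(1 − 0.225333) = −0.75 ln(0.774667)
  = −0.75 × (-0.255322) = 0.191492 substitutions/site.

0.1915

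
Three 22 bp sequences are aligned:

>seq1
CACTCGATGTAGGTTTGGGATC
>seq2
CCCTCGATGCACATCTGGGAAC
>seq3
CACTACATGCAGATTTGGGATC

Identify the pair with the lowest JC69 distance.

seq1 and seq3

seq1–seq2: 6/22 differ, p = 0.273, d = 0.339.
seq1–seq3: 4/22 differ, p = 0.182, d = 0.208.
seq2–seq3: 6/22 differ, p = 0.273, d = 0.339.
The smallest distance is between seq1 and seq3.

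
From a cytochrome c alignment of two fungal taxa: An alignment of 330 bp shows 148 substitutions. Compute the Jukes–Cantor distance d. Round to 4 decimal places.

0.6834

p = 148/330 ≈ 0.448485.
d = −(3/4) ln(1 − 4p/3) = −0.75 ln(1 − 0.59798) = −0.75 ln(0.40202)
  = −0.75 × (-0.911253) = 0.683440 substitutions/site.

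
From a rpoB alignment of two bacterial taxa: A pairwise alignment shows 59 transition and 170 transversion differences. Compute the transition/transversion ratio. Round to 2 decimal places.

R = 59/170 = 0.347058… ≈ 0.35 (to 2 d.p.).

0.35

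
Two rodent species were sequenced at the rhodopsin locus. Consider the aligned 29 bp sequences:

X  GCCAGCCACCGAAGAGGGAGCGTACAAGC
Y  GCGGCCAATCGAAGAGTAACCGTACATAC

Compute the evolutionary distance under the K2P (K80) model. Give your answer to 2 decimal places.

Of 29 sites, 4 differences are transitions and 6 are transversions, so P = 4/29 ≈ 0.137931 and Q = 6/29 ≈ 0.206897.
Under the Kimura two-parameter model, d = −½ ln(1 − 2P − Q) − ¼ ln(1 − 2Q).
1 − 2P − Q = 0.517241, giving −½ ln(0.517241) = 0.329623.
1 − 2Q = 0.586206, giving −¼ ln(0.586206) = 0.133521.
d = 0.329623 + 0.133521 = 0.463144.

0.46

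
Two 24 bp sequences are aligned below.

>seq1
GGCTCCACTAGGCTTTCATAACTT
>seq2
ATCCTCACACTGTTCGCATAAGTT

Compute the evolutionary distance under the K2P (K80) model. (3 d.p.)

Of 24 sites, 5 differences are transitions and 6 are transversions, so P = 5/24 ≈ 0.208333 and Q = 6/24 = 0.25.
Under the Kimura two-parameter model, d = −½ ln(1 − 2P − Q) − ¼ ln(1 − 2Q).
1 − 2P − Q = 0.333334, giving −½ ln(0.333334) = 0.549305.
1 − 2Q = 0.5, giving −¼ ln(0.5) = 0.173287.
d = 0.549305 + 0.173287 = 0.722592.

0.723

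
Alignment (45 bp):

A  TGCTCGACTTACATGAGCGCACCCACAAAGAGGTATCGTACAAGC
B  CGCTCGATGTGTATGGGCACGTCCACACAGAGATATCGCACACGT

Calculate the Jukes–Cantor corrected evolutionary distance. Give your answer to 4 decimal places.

0.4019

The sequences differ at 14 of 45 sites, so p = 14/45 ≈ 0.311111.
d = −(3/4) ln(1 − 4p/3) = −0.75 ln(1 − 0.414815) = −0.75 ln(0.585185)
  = −0.75 × (-0.535827) = 0.401870 substitutions/site.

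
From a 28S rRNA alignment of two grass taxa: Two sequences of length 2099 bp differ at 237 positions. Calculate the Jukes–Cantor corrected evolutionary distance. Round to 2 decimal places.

0.12

p = 237/2099 ≈ 0.112911.
d = −(3/4) ln(1 − 4p/3) = −0.75 ln(1 − 0.150548) = −0.75 ln(0.849452)
  = −0.75 × (-0.163164) = 0.122373 substitutions/site.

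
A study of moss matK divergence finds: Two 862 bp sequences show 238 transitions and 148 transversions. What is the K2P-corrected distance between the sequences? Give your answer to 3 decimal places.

P = 238/862 ≈ 0.276102 and Q = 148/862 ≈ 0.171694.
Under the Kimura two-parameter model, d = −½ ln(1 − 2P − Q) − ¼ ln(1 − 2Q).
1 − 2P − Q = 0.276102, giving −½ ln(0.276102) = 0.643492.
1 − 2Q = 0.656612, giving −¼ ln(0.656612) = 0.105165.
d = 0.643492 + 0.105165 = 0.748657.

0.749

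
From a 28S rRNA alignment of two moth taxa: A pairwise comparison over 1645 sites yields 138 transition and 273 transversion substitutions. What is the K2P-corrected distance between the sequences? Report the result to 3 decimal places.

0.304

P = 138/1645 ≈ 0.083891 and Q = 273/1645 ≈ 0.165957.
Under the Kimura two-parameter model, d = −½ ln(1 − 2P − Q) − ¼ ln(1 − 2Q).
1 − 2P − Q = 0.666261, giving −½ ln(0.666261) = 0.203037.
1 − 2Q = 0.668086, giving −¼ ln(0.668086) = 0.100835.
d = 0.203037 + 0.100835 = 0.303872.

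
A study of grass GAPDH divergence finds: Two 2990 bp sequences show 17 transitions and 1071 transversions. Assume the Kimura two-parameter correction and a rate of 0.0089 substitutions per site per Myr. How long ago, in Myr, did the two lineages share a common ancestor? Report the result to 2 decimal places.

P = 17/2990 ≈ 0.005686 and Q = 1071/2990 ≈ 0.358194.
Under the Kimura two-parameter model, d = −½ ln(1 − 2P − Q) − ¼ ln(1 − 2Q).
1 − 2P − Q = 0.630434, giving −½ ln(0.630434) = 0.230673.
1 − 2Q = 0.283612, giving −¼ ln(0.283612) = 0.315037.
d = 0.230673 + 0.315037 = 0.545710.
Under a molecular clock d = 2μt, so t = d/(2μ) = 0.545710 / (2 × 0.0089) = 30.66 Myr.

30.66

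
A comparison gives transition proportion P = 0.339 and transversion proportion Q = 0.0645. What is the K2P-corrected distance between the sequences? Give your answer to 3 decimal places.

0.713

Under the Kimura two-parameter model, d = −½ ln(1 − 2P − Q) − ¼ ln(1 − 2Q).
1 − 2P − Q = 0.2575, giving −½ ln(0.2575) = 0.678368.
1 − 2Q = 0.871, giving −¼ ln(0.871) = 0.034528.
d = 0.678368 + 0.034528 = 0.712896.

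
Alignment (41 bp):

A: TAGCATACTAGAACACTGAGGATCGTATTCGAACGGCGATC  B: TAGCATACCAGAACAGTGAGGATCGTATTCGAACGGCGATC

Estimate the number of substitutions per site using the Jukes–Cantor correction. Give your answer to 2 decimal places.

The sequences differ at 2 of 41 sites (9, 16), so p = 2/41 ≈ 0.04878.
d = −(3/4) ln(1 − 4p/3) = −0.75 ln(1 − 0.06504) = −0.75 ln(0.93496)
  = −0.75 × (-0.067252) = 0.050439 substitutions/site.

0.05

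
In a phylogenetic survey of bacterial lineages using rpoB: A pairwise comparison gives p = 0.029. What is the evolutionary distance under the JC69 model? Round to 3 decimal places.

d = −(3/4) ln(1 − 4p/3) = −0.75 ln(1 − 0.038667) = −0.75 ln(0.961333)
  = −0.75 × (-0.039434) = 0.029576 substitutions/site.

0.030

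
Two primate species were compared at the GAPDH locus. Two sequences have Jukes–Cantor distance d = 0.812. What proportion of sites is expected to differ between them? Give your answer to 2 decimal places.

0.50

p = (3/4)(1 − e^(−4d/3)) = 0.75 × (1 − e^(-1.082667)) = 0.75 × (1 − 0.338691) = 0.495982.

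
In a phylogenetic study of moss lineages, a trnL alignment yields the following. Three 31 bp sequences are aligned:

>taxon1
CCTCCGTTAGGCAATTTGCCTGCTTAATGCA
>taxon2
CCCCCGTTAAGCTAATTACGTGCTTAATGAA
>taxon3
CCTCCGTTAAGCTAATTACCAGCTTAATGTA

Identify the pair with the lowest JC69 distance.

taxon2 and taxon3

taxon1–taxon2: 7/31 differ, p = 0.226, d = 0.269.
taxon1–taxon3: 6/31 differ, p = 0.194, d = 0.224.
taxon2–taxon3: 4/31 differ, p = 0.129, d = 0.142.
The smallest distance is between taxon2 and taxon3.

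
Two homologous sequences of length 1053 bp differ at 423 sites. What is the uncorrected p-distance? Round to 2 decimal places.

0.40

p = 423/1053 = 0.401709… ≈ 0.40 (to 2 d.p.).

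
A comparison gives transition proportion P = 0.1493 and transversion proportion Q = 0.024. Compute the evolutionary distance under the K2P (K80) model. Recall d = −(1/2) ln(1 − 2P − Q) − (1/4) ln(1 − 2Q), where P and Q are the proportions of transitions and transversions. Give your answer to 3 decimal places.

Under the Kimura two-parameter model, d = −½ ln(1 − 2P − Q) − ¼ ln(1 − 2Q).
1 − 2P − Q = 0.6774, giving −½ ln(0.6774) = 0.194747.
1 − 2Q = 0.952, giving −¼ ln(0.952) = 0.012298.
d = 0.194747 + 0.012298 = 0.207045.

0.207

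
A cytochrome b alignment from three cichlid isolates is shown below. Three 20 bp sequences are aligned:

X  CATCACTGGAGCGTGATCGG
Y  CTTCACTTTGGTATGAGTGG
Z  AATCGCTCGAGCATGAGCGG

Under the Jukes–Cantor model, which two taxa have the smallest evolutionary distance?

X–Y: 8/20 differ, p = 0.400, d = 0.572.
X–Z: 5/20 differ, p = 0.250, d = 0.304.
Y–Z: 8/20 differ, p = 0.400, d = 0.572.
The smallest distance is between X and Z.

X and Z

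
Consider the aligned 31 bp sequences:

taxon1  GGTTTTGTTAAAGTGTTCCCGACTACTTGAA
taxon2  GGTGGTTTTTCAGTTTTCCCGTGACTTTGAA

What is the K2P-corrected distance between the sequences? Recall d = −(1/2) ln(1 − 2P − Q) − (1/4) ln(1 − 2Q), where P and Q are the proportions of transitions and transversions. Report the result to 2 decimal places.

Of 31 sites, 1 differences are transitions and 10 are transversions, so P = 1/31 ≈ 0.032258 and Q = 10/31 ≈ 0.322581.
Under the Kimura two-parameter model, d = −½ ln(1 − 2P − Q) − ¼ ln(1 − 2Q).
1 − 2P − Q = 0.612903, giving −½ ln(0.612903) = 0.244774.
1 − 2Q = 0.354838, giving −¼ ln(0.354838) = 0.259023.
d = 0.244774 + 0.259023 = 0.503797.

0.50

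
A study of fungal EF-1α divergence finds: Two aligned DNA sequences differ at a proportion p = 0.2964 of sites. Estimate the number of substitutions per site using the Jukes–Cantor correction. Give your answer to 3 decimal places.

d = −(3/4) ln(1 − 4p/3) = −0.75 ln(1 − 0.3952) = −0.75 ln(0.6048)
  = −0.75 × (-0.502857) = 0.377143 substitutions/site.

0.377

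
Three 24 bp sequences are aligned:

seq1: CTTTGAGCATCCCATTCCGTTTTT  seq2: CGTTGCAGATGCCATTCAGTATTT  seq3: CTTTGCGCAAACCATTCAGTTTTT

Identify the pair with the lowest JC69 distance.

seq1–seq2: 7/24 differ, p = 0.292, d = 0.369.
seq1–seq3: 4/24 differ, p = 0.167, d = 0.188.
seq2–seq3: 6/24 differ, p = 0.250, d = 0.304.
The smallest distance is between seq1 and seq3.

seq1 and seq3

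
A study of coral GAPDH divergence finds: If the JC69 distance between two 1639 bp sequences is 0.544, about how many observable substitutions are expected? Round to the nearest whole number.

634

Invert JC69: p = (3/4)(1 − e^(−4d/3)) = 0.75 × (1 − e^(-0.725333)) = 0.75 × (1 − 0.484163) = 0.386878.
Expected differing sites = pL ≈ 0.386878 × 1639 = 634.093042 ≈ 634.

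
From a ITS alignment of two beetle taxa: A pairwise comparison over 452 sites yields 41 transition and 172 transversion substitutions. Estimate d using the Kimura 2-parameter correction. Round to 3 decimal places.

P = 41/452 ≈ 0.090708 and Q = 172/452 ≈ 0.380531.
Under the Kimura two-parameter model, d = −½ ln(1 − 2P − Q) − ¼ ln(1 − 2Q).
1 − 2P − Q = 0.438053, giving −½ ln(0.438053) = 0.412708.
1 − 2Q = 0.238938, giving −¼ ln(0.238938) = 0.357888.
d = 0.412708 + 0.357888 = 0.770596.

0.771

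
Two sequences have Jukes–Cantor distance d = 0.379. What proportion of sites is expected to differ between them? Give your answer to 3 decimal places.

0.298

p = (3/4)(1 − e^(−4d/3)) = 0.75 × (1 − e^(-0.505333)) = 0.75 × (1 − 0.603305) = 0.297521.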